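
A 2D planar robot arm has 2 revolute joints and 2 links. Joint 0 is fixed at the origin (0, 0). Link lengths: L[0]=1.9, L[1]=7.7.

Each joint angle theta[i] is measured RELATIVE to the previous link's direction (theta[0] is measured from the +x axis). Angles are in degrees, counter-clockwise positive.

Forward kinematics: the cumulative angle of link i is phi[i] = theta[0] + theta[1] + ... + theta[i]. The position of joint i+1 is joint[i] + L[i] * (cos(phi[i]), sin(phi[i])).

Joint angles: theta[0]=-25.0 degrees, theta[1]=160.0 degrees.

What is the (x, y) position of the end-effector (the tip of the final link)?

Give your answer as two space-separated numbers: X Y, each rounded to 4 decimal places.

joint[0] = (0.0000, 0.0000)  (base)
link 0: phi[0] = -25 = -25 deg
  cos(-25 deg) = 0.9063, sin(-25 deg) = -0.4226
  joint[1] = (0.0000, 0.0000) + 1.9 * (0.9063, -0.4226) = (0.0000 + 1.7220, 0.0000 + -0.8030) = (1.7220, -0.8030)
link 1: phi[1] = -25 + 160 = 135 deg
  cos(135 deg) = -0.7071, sin(135 deg) = 0.7071
  joint[2] = (1.7220, -0.8030) + 7.7 * (-0.7071, 0.7071) = (1.7220 + -5.4447, -0.8030 + 5.4447) = (-3.7227, 4.6417)
End effector: (-3.7227, 4.6417)

Answer: -3.7227 4.6417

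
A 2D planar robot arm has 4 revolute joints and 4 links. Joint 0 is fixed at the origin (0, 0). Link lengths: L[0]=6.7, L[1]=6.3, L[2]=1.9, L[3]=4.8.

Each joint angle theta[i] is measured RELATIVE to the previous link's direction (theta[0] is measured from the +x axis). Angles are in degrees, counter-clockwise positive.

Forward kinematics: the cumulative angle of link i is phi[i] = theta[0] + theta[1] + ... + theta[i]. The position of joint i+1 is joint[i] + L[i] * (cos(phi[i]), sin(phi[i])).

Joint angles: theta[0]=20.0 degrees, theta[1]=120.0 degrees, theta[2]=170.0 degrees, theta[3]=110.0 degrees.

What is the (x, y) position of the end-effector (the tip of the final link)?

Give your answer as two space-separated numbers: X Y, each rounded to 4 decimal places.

joint[0] = (0.0000, 0.0000)  (base)
link 0: phi[0] = 20 = 20 deg
  cos(20 deg) = 0.9397, sin(20 deg) = 0.3420
  joint[1] = (0.0000, 0.0000) + 6.7 * (0.9397, 0.3420) = (0.0000 + 6.2959, 0.0000 + 2.2915) = (6.2959, 2.2915)
link 1: phi[1] = 20 + 120 = 140 deg
  cos(140 deg) = -0.7660, sin(140 deg) = 0.6428
  joint[2] = (6.2959, 2.2915) + 6.3 * (-0.7660, 0.6428) = (6.2959 + -4.8261, 2.2915 + 4.0496) = (1.4699, 6.3411)
link 2: phi[2] = 20 + 120 + 170 = 310 deg
  cos(310 deg) = 0.6428, sin(310 deg) = -0.7660
  joint[3] = (1.4699, 6.3411) + 1.9 * (0.6428, -0.7660) = (1.4699 + 1.2213, 6.3411 + -1.4555) = (2.6912, 4.8856)
link 3: phi[3] = 20 + 120 + 170 + 110 = 420 deg
  cos(420 deg) = 0.5000, sin(420 deg) = 0.8660
  joint[4] = (2.6912, 4.8856) + 4.8 * (0.5000, 0.8660) = (2.6912 + 2.4000, 4.8856 + 4.1569) = (5.0912, 9.0425)
End effector: (5.0912, 9.0425)

Answer: 5.0912 9.0425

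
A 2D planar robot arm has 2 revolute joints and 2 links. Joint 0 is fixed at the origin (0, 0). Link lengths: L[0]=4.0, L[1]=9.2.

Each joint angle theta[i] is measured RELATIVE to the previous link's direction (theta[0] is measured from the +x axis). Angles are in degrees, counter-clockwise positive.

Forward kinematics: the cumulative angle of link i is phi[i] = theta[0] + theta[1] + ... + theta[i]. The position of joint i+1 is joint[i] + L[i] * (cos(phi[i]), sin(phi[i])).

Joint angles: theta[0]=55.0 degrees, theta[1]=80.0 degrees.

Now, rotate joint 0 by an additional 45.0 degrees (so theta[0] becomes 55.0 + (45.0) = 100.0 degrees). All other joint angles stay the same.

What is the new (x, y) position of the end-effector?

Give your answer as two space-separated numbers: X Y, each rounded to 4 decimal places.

joint[0] = (0.0000, 0.0000)  (base)
link 0: phi[0] = 100 = 100 deg
  cos(100 deg) = -0.1736, sin(100 deg) = 0.9848
  joint[1] = (0.0000, 0.0000) + 4 * (-0.1736, 0.9848) = (0.0000 + -0.6946, 0.0000 + 3.9392) = (-0.6946, 3.9392)
link 1: phi[1] = 100 + 80 = 180 deg
  cos(180 deg) = -1.0000, sin(180 deg) = 0.0000
  joint[2] = (-0.6946, 3.9392) + 9.2 * (-1.0000, 0.0000) = (-0.6946 + -9.2000, 3.9392 + 0.0000) = (-9.8946, 3.9392)
End effector: (-9.8946, 3.9392)

Answer: -9.8946 3.9392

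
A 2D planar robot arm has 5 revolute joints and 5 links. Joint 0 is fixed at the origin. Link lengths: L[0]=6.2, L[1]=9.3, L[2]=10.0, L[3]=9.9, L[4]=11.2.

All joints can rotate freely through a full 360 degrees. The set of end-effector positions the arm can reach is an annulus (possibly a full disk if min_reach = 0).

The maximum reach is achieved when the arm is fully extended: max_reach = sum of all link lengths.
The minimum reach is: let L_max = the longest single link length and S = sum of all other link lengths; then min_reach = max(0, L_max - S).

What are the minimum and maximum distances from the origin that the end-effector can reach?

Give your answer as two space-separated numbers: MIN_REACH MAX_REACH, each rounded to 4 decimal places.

Answer: 0.0000 46.6000

Derivation:
Link lengths: [6.2, 9.3, 10.0, 9.9, 11.2]
max_reach = 6.2 + 9.3 + 10 + 9.9 + 11.2 = 46.6
L_max = max([6.2, 9.3, 10.0, 9.9, 11.2]) = 11.2
S (sum of others) = 46.6 - 11.2 = 35.4
min_reach = max(0, 11.2 - 35.4) = max(0, -24.2) = 0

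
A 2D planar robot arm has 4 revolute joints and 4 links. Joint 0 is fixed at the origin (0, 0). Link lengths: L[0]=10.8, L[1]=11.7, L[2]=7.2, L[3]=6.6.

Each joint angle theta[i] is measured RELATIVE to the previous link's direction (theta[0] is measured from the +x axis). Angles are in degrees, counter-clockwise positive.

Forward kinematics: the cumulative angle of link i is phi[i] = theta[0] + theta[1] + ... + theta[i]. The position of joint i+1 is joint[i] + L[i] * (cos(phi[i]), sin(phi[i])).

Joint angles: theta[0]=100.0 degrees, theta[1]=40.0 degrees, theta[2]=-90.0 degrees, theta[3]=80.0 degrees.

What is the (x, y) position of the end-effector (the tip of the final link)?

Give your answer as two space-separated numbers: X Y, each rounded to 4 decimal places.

Answer: -10.4524 28.7280

Derivation:
joint[0] = (0.0000, 0.0000)  (base)
link 0: phi[0] = 100 = 100 deg
  cos(100 deg) = -0.1736, sin(100 deg) = 0.9848
  joint[1] = (0.0000, 0.0000) + 10.8 * (-0.1736, 0.9848) = (0.0000 + -1.8754, 0.0000 + 10.6359) = (-1.8754, 10.6359)
link 1: phi[1] = 100 + 40 = 140 deg
  cos(140 deg) = -0.7660, sin(140 deg) = 0.6428
  joint[2] = (-1.8754, 10.6359) + 11.7 * (-0.7660, 0.6428) = (-1.8754 + -8.9627, 10.6359 + 7.5206) = (-10.8381, 18.1565)
link 2: phi[2] = 100 + 40 + -90 = 50 deg
  cos(50 deg) = 0.6428, sin(50 deg) = 0.7660
  joint[3] = (-10.8381, 18.1565) + 7.2 * (0.6428, 0.7660) = (-10.8381 + 4.6281, 18.1565 + 5.5155) = (-6.2100, 23.6721)
link 3: phi[3] = 100 + 40 + -90 + 80 = 130 deg
  cos(130 deg) = -0.6428, sin(130 deg) = 0.7660
  joint[4] = (-6.2100, 23.6721) + 6.6 * (-0.6428, 0.7660) = (-6.2100 + -4.2424, 23.6721 + 5.0559) = (-10.4524, 28.7280)
End effector: (-10.4524, 28.7280)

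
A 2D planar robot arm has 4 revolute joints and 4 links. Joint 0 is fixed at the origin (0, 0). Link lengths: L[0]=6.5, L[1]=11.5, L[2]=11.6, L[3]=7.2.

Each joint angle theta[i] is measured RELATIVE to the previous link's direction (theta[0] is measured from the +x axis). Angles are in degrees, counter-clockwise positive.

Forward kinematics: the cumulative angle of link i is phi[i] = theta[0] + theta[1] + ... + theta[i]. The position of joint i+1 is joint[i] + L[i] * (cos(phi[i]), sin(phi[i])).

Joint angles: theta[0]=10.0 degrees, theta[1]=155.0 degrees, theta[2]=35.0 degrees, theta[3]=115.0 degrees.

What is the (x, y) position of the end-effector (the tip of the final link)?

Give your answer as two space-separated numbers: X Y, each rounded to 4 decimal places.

Answer: -10.5162 -4.9535

Derivation:
joint[0] = (0.0000, 0.0000)  (base)
link 0: phi[0] = 10 = 10 deg
  cos(10 deg) = 0.9848, sin(10 deg) = 0.1736
  joint[1] = (0.0000, 0.0000) + 6.5 * (0.9848, 0.1736) = (0.0000 + 6.4013, 0.0000 + 1.1287) = (6.4013, 1.1287)
link 1: phi[1] = 10 + 155 = 165 deg
  cos(165 deg) = -0.9659, sin(165 deg) = 0.2588
  joint[2] = (6.4013, 1.1287) + 11.5 * (-0.9659, 0.2588) = (6.4013 + -11.1081, 1.1287 + 2.9764) = (-4.7069, 4.1051)
link 2: phi[2] = 10 + 155 + 35 = 200 deg
  cos(200 deg) = -0.9397, sin(200 deg) = -0.3420
  joint[3] = (-4.7069, 4.1051) + 11.6 * (-0.9397, -0.3420) = (-4.7069 + -10.9004, 4.1051 + -3.9674) = (-15.6073, 0.1377)
link 3: phi[3] = 10 + 155 + 35 + 115 = 315 deg
  cos(315 deg) = 0.7071, sin(315 deg) = -0.7071
  joint[4] = (-15.6073, 0.1377) + 7.2 * (0.7071, -0.7071) = (-15.6073 + 5.0912, 0.1377 + -5.0912) = (-10.5162, -4.9535)
End effector: (-10.5162, -4.9535)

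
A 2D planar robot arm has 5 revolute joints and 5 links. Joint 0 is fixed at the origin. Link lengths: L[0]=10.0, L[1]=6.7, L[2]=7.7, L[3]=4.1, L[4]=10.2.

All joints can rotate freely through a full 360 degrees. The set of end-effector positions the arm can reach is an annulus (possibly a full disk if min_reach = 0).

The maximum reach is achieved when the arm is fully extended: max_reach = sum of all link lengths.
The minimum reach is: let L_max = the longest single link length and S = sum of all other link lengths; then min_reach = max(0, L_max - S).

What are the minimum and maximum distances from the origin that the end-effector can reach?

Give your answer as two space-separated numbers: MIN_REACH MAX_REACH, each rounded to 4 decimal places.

Link lengths: [10.0, 6.7, 7.7, 4.1, 10.2]
max_reach = 10 + 6.7 + 7.7 + 4.1 + 10.2 = 38.7
L_max = max([10.0, 6.7, 7.7, 4.1, 10.2]) = 10.2
S (sum of others) = 38.7 - 10.2 = 28.5
min_reach = max(0, 10.2 - 28.5) = max(0, -18.3) = 0

Answer: 0.0000 38.7000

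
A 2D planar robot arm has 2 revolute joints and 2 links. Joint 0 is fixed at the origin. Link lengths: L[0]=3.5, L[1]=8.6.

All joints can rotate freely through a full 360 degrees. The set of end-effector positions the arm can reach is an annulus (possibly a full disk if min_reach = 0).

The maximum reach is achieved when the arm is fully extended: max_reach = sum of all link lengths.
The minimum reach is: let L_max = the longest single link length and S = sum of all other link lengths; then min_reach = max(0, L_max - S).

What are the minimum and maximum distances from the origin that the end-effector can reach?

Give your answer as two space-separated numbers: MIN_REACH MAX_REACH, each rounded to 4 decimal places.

Link lengths: [3.5, 8.6]
max_reach = 3.5 + 8.6 = 12.1
L_max = max([3.5, 8.6]) = 8.6
S (sum of others) = 12.1 - 8.6 = 3.5
min_reach = max(0, 8.6 - 3.5) = max(0, 5.1) = 5.1

Answer: 5.1000 12.1000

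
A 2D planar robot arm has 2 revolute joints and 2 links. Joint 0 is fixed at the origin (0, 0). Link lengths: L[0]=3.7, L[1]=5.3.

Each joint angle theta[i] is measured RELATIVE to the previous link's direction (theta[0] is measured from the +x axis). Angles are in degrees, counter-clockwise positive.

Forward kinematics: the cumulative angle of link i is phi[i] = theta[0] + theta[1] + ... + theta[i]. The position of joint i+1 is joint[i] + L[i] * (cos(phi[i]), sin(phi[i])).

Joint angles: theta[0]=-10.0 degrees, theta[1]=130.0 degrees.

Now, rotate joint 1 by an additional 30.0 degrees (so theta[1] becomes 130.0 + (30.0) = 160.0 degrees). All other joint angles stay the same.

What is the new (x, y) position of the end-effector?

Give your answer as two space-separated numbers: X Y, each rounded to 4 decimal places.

joint[0] = (0.0000, 0.0000)  (base)
link 0: phi[0] = -10 = -10 deg
  cos(-10 deg) = 0.9848, sin(-10 deg) = -0.1736
  joint[1] = (0.0000, 0.0000) + 3.7 * (0.9848, -0.1736) = (0.0000 + 3.6438, 0.0000 + -0.6425) = (3.6438, -0.6425)
link 1: phi[1] = -10 + 160 = 150 deg
  cos(150 deg) = -0.8660, sin(150 deg) = 0.5000
  joint[2] = (3.6438, -0.6425) + 5.3 * (-0.8660, 0.5000) = (3.6438 + -4.5899, -0.6425 + 2.6500) = (-0.9461, 2.0075)
End effector: (-0.9461, 2.0075)

Answer: -0.9461 2.0075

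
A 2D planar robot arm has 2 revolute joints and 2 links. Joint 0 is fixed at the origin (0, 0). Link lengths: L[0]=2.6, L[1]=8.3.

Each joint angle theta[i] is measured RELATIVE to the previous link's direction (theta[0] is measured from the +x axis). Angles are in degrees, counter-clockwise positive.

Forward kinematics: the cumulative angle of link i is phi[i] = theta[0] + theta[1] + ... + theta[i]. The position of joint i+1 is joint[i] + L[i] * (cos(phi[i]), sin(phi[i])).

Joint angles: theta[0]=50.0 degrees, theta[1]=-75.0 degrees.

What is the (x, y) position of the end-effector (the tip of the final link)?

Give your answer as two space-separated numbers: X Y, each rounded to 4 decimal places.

joint[0] = (0.0000, 0.0000)  (base)
link 0: phi[0] = 50 = 50 deg
  cos(50 deg) = 0.6428, sin(50 deg) = 0.7660
  joint[1] = (0.0000, 0.0000) + 2.6 * (0.6428, 0.7660) = (0.0000 + 1.6712, 0.0000 + 1.9917) = (1.6712, 1.9917)
link 1: phi[1] = 50 + -75 = -25 deg
  cos(-25 deg) = 0.9063, sin(-25 deg) = -0.4226
  joint[2] = (1.6712, 1.9917) + 8.3 * (0.9063, -0.4226) = (1.6712 + 7.5224, 1.9917 + -3.5077) = (9.1936, -1.5160)
End effector: (9.1936, -1.5160)

Answer: 9.1936 -1.5160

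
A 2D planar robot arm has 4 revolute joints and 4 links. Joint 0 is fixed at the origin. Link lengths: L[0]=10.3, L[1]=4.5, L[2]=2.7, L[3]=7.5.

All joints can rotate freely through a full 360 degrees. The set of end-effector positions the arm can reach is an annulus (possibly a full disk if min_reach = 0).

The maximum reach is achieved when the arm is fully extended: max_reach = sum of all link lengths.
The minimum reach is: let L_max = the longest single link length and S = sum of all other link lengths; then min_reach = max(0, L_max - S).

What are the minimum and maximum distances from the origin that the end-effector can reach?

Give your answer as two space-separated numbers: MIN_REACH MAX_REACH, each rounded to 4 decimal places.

Link lengths: [10.3, 4.5, 2.7, 7.5]
max_reach = 10.3 + 4.5 + 2.7 + 7.5 = 25
L_max = max([10.3, 4.5, 2.7, 7.5]) = 10.3
S (sum of others) = 25 - 10.3 = 14.7
min_reach = max(0, 10.3 - 14.7) = max(0, -4.4) = 0

Answer: 0.0000 25.0000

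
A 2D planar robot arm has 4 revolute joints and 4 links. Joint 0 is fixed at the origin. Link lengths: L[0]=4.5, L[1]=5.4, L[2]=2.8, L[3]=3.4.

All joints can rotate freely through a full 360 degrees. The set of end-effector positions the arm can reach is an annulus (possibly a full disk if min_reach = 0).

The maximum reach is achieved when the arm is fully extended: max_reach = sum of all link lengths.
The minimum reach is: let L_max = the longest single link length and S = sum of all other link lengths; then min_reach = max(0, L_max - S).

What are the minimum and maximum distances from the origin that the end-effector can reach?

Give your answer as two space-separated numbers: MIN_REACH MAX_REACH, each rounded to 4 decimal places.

Link lengths: [4.5, 5.4, 2.8, 3.4]
max_reach = 4.5 + 5.4 + 2.8 + 3.4 = 16.1
L_max = max([4.5, 5.4, 2.8, 3.4]) = 5.4
S (sum of others) = 16.1 - 5.4 = 10.7
min_reach = max(0, 5.4 - 10.7) = max(0, -5.3) = 0

Answer: 0.0000 16.1000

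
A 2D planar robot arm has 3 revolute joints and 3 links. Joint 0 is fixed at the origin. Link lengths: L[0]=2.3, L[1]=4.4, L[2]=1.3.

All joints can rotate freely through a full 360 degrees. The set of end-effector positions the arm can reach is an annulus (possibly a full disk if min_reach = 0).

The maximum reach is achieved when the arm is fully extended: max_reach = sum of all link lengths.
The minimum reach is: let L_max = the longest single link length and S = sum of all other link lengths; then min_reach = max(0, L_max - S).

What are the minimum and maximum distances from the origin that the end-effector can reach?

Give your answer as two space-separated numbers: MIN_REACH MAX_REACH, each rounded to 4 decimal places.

Link lengths: [2.3, 4.4, 1.3]
max_reach = 2.3 + 4.4 + 1.3 = 8
L_max = max([2.3, 4.4, 1.3]) = 4.4
S (sum of others) = 8 - 4.4 = 3.6
min_reach = max(0, 4.4 - 3.6) = max(0, 0.8) = 0.8

Answer: 0.8000 8.0000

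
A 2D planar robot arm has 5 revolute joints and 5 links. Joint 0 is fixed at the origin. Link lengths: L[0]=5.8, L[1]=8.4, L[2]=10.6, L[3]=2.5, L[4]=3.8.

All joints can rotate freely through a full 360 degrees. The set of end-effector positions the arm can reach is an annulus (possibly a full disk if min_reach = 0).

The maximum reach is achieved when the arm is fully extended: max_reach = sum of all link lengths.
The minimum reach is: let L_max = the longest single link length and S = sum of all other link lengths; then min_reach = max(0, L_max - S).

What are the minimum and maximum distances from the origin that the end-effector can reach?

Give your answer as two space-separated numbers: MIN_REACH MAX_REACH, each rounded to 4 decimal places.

Link lengths: [5.8, 8.4, 10.6, 2.5, 3.8]
max_reach = 5.8 + 8.4 + 10.6 + 2.5 + 3.8 = 31.1
L_max = max([5.8, 8.4, 10.6, 2.5, 3.8]) = 10.6
S (sum of others) = 31.1 - 10.6 = 20.5
min_reach = max(0, 10.6 - 20.5) = max(0, -9.9) = 0

Answer: 0.0000 31.1000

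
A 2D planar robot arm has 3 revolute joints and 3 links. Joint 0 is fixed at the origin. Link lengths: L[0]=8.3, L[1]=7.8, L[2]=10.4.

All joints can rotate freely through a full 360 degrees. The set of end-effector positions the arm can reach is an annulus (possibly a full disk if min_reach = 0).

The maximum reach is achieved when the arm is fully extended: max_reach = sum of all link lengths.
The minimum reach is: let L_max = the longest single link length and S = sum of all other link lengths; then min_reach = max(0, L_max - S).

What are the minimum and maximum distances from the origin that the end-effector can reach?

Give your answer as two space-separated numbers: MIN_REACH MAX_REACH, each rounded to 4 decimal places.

Answer: 0.0000 26.5000

Derivation:
Link lengths: [8.3, 7.8, 10.4]
max_reach = 8.3 + 7.8 + 10.4 = 26.5
L_max = max([8.3, 7.8, 10.4]) = 10.4
S (sum of others) = 26.5 - 10.4 = 16.1
min_reach = max(0, 10.4 - 16.1) = max(0, -5.7) = 0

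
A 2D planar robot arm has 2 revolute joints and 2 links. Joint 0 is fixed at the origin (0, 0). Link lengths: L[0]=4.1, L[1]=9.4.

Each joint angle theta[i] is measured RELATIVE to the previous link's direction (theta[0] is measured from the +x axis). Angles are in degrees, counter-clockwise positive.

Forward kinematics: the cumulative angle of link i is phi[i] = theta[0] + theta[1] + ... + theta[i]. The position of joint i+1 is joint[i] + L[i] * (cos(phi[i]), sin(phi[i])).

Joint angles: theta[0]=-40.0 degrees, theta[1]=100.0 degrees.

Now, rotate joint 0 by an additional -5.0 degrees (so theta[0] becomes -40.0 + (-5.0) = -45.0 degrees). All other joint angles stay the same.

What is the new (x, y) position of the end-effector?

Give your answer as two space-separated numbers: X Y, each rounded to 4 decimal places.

Answer: 8.2908 4.8009

Derivation:
joint[0] = (0.0000, 0.0000)  (base)
link 0: phi[0] = -45 = -45 deg
  cos(-45 deg) = 0.7071, sin(-45 deg) = -0.7071
  joint[1] = (0.0000, 0.0000) + 4.1 * (0.7071, -0.7071) = (0.0000 + 2.8991, 0.0000 + -2.8991) = (2.8991, -2.8991)
link 1: phi[1] = -45 + 100 = 55 deg
  cos(55 deg) = 0.5736, sin(55 deg) = 0.8192
  joint[2] = (2.8991, -2.8991) + 9.4 * (0.5736, 0.8192) = (2.8991 + 5.3916, -2.8991 + 7.7000) = (8.2908, 4.8009)
End effector: (8.2908, 4.8009)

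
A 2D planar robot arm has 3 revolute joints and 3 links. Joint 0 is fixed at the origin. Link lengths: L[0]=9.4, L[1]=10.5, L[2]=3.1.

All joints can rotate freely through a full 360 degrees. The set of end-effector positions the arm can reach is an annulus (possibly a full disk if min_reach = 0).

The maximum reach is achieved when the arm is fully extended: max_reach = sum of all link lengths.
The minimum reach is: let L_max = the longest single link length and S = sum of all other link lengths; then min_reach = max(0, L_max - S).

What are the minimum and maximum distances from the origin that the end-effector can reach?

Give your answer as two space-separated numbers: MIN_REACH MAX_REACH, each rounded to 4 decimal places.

Link lengths: [9.4, 10.5, 3.1]
max_reach = 9.4 + 10.5 + 3.1 = 23
L_max = max([9.4, 10.5, 3.1]) = 10.5
S (sum of others) = 23 - 10.5 = 12.5
min_reach = max(0, 10.5 - 12.5) = max(0, -2) = 0

Answer: 0.0000 23.0000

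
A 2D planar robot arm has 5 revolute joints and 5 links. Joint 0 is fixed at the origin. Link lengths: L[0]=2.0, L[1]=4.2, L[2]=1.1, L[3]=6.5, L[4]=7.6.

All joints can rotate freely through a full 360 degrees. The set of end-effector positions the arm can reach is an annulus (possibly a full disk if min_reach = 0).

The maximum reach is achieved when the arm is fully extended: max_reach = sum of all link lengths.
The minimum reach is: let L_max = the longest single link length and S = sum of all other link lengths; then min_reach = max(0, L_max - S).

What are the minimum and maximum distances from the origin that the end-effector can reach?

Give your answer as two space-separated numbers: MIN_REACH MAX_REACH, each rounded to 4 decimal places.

Answer: 0.0000 21.4000

Derivation:
Link lengths: [2.0, 4.2, 1.1, 6.5, 7.6]
max_reach = 2 + 4.2 + 1.1 + 6.5 + 7.6 = 21.4
L_max = max([2.0, 4.2, 1.1, 6.5, 7.6]) = 7.6
S (sum of others) = 21.4 - 7.6 = 13.8
min_reach = max(0, 7.6 - 13.8) = max(0, -6.2) = 0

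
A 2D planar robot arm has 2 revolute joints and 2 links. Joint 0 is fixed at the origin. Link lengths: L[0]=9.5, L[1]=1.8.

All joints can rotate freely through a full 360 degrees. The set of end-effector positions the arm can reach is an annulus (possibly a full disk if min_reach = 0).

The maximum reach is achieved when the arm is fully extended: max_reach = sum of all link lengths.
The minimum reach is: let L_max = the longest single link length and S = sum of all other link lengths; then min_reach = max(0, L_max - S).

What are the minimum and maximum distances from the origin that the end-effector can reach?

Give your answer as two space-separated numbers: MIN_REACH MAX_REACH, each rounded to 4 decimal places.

Answer: 7.7000 11.3000

Derivation:
Link lengths: [9.5, 1.8]
max_reach = 9.5 + 1.8 = 11.3
L_max = max([9.5, 1.8]) = 9.5
S (sum of others) = 11.3 - 9.5 = 1.8
min_reach = max(0, 9.5 - 1.8) = max(0, 7.7) = 7.7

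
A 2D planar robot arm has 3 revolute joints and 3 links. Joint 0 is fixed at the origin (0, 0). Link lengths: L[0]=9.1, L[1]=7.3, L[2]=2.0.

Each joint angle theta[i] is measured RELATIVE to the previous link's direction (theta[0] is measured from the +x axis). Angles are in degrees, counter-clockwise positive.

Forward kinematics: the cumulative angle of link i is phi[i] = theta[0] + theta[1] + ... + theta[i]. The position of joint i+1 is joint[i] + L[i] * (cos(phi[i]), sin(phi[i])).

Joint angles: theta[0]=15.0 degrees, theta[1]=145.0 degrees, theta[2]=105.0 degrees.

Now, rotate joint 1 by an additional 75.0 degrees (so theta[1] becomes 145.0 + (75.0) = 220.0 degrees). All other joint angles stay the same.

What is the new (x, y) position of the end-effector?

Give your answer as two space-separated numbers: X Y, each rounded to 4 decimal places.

Answer: 6.4822 -4.3086

Derivation:
joint[0] = (0.0000, 0.0000)  (base)
link 0: phi[0] = 15 = 15 deg
  cos(15 deg) = 0.9659, sin(15 deg) = 0.2588
  joint[1] = (0.0000, 0.0000) + 9.1 * (0.9659, 0.2588) = (0.0000 + 8.7899, 0.0000 + 2.3553) = (8.7899, 2.3553)
link 1: phi[1] = 15 + 220 = 235 deg
  cos(235 deg) = -0.5736, sin(235 deg) = -0.8192
  joint[2] = (8.7899, 2.3553) + 7.3 * (-0.5736, -0.8192) = (8.7899 + -4.1871, 2.3553 + -5.9798) = (4.6028, -3.6246)
link 2: phi[2] = 15 + 220 + 105 = 340 deg
  cos(340 deg) = 0.9397, sin(340 deg) = -0.3420
  joint[3] = (4.6028, -3.6246) + 2 * (0.9397, -0.3420) = (4.6028 + 1.8794, -3.6246 + -0.6840) = (6.4822, -4.3086)
End effector: (6.4822, -4.3086)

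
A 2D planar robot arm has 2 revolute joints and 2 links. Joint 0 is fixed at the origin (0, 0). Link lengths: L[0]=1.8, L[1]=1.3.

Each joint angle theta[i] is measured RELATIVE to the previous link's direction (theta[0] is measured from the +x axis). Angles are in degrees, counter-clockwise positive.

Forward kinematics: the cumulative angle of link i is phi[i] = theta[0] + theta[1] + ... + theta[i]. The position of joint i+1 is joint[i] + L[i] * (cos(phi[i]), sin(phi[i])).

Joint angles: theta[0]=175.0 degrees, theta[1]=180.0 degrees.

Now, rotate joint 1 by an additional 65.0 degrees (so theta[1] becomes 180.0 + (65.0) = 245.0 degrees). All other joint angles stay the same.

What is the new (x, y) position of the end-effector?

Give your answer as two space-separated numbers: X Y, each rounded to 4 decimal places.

Answer: -1.1432 1.2827

Derivation:
joint[0] = (0.0000, 0.0000)  (base)
link 0: phi[0] = 175 = 175 deg
  cos(175 deg) = -0.9962, sin(175 deg) = 0.0872
  joint[1] = (0.0000, 0.0000) + 1.8 * (-0.9962, 0.0872) = (0.0000 + -1.7932, 0.0000 + 0.1569) = (-1.7932, 0.1569)
link 1: phi[1] = 175 + 245 = 420 deg
  cos(420 deg) = 0.5000, sin(420 deg) = 0.8660
  joint[2] = (-1.7932, 0.1569) + 1.3 * (0.5000, 0.8660) = (-1.7932 + 0.6500, 0.1569 + 1.1258) = (-1.1432, 1.2827)
End effector: (-1.1432, 1.2827)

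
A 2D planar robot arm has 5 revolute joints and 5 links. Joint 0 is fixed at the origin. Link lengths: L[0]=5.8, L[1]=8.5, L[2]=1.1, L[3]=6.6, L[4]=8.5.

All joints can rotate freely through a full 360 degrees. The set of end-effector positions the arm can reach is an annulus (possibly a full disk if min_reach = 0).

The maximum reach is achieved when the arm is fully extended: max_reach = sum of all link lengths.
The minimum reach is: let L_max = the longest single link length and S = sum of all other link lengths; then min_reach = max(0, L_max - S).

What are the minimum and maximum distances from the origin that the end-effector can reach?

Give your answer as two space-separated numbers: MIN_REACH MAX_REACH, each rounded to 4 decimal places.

Answer: 0.0000 30.5000

Derivation:
Link lengths: [5.8, 8.5, 1.1, 6.6, 8.5]
max_reach = 5.8 + 8.5 + 1.1 + 6.6 + 8.5 = 30.5
L_max = max([5.8, 8.5, 1.1, 6.6, 8.5]) = 8.5
S (sum of others) = 30.5 - 8.5 = 22
min_reach = max(0, 8.5 - 22) = max(0, -13.5) = 0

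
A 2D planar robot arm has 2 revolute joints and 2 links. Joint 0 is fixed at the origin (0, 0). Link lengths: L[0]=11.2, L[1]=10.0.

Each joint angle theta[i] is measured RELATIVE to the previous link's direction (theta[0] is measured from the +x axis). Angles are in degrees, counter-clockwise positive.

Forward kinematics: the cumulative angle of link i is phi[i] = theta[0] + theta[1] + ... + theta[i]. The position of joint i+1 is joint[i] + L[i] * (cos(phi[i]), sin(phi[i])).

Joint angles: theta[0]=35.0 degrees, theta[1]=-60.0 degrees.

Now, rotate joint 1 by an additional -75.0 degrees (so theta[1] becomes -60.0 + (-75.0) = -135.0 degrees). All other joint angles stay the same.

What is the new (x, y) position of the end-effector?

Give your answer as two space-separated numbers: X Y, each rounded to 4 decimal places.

Answer: 7.4380 -3.4240

Derivation:
joint[0] = (0.0000, 0.0000)  (base)
link 0: phi[0] = 35 = 35 deg
  cos(35 deg) = 0.8192, sin(35 deg) = 0.5736
  joint[1] = (0.0000, 0.0000) + 11.2 * (0.8192, 0.5736) = (0.0000 + 9.1745, 0.0000 + 6.4241) = (9.1745, 6.4241)
link 1: phi[1] = 35 + -135 = -100 deg
  cos(-100 deg) = -0.1736, sin(-100 deg) = -0.9848
  joint[2] = (9.1745, 6.4241) + 10 * (-0.1736, -0.9848) = (9.1745 + -1.7365, 6.4241 + -9.8481) = (7.4380, -3.4240)
End effector: (7.4380, -3.4240)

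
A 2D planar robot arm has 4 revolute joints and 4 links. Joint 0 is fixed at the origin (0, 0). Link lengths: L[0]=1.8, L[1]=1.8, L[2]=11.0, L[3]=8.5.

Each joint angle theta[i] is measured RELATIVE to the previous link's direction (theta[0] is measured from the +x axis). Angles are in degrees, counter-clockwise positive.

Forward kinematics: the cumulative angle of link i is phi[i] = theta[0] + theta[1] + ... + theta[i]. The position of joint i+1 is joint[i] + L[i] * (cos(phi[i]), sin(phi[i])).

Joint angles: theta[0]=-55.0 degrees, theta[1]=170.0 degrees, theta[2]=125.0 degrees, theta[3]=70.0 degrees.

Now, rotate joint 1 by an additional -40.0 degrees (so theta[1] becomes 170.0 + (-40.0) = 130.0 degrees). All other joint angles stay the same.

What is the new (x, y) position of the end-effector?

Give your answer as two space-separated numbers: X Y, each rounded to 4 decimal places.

joint[0] = (0.0000, 0.0000)  (base)
link 0: phi[0] = -55 = -55 deg
  cos(-55 deg) = 0.5736, sin(-55 deg) = -0.8192
  joint[1] = (0.0000, 0.0000) + 1.8 * (0.5736, -0.8192) = (0.0000 + 1.0324, 0.0000 + -1.4745) = (1.0324, -1.4745)
link 1: phi[1] = -55 + 130 = 75 deg
  cos(75 deg) = 0.2588, sin(75 deg) = 0.9659
  joint[2] = (1.0324, -1.4745) + 1.8 * (0.2588, 0.9659) = (1.0324 + 0.4659, -1.4745 + 1.7387) = (1.4983, 0.2642)
link 2: phi[2] = -55 + 130 + 125 = 200 deg
  cos(200 deg) = -0.9397, sin(200 deg) = -0.3420
  joint[3] = (1.4983, 0.2642) + 11 * (-0.9397, -0.3420) = (1.4983 + -10.3366, 0.2642 + -3.7622) = (-8.8383, -3.4980)
link 3: phi[3] = -55 + 130 + 125 + 70 = 270 deg
  cos(270 deg) = -0.0000, sin(270 deg) = -1.0000
  joint[4] = (-8.8383, -3.4980) + 8.5 * (-0.0000, -1.0000) = (-8.8383 + -0.0000, -3.4980 + -8.5000) = (-8.8383, -11.9980)
End effector: (-8.8383, -11.9980)

Answer: -8.8383 -11.9980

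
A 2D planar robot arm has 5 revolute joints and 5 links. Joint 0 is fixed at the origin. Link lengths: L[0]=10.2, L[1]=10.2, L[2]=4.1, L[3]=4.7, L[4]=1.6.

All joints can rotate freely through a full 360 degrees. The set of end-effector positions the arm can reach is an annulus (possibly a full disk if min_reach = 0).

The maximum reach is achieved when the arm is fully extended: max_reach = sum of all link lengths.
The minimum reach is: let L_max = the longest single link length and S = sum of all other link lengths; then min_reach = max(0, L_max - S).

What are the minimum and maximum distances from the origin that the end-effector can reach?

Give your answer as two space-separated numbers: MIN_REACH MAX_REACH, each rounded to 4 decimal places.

Answer: 0.0000 30.8000

Derivation:
Link lengths: [10.2, 10.2, 4.1, 4.7, 1.6]
max_reach = 10.2 + 10.2 + 4.1 + 4.7 + 1.6 = 30.8
L_max = max([10.2, 10.2, 4.1, 4.7, 1.6]) = 10.2
S (sum of others) = 30.8 - 10.2 = 20.6
min_reach = max(0, 10.2 - 20.6) = max(0, -10.4) = 0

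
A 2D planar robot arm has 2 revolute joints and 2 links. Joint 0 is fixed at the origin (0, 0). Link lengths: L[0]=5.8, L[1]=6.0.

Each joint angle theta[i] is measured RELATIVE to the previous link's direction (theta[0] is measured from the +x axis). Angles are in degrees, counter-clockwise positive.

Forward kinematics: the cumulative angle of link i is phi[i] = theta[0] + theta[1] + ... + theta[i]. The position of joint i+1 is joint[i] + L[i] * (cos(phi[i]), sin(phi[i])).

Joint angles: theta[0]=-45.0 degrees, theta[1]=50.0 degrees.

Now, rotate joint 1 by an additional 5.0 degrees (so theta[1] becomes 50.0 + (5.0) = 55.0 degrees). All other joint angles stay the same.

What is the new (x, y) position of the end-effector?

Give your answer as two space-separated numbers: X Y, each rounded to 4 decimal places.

Answer: 10.0101 -3.0593

Derivation:
joint[0] = (0.0000, 0.0000)  (base)
link 0: phi[0] = -45 = -45 deg
  cos(-45 deg) = 0.7071, sin(-45 deg) = -0.7071
  joint[1] = (0.0000, 0.0000) + 5.8 * (0.7071, -0.7071) = (0.0000 + 4.1012, 0.0000 + -4.1012) = (4.1012, -4.1012)
link 1: phi[1] = -45 + 55 = 10 deg
  cos(10 deg) = 0.9848, sin(10 deg) = 0.1736
  joint[2] = (4.1012, -4.1012) + 6 * (0.9848, 0.1736) = (4.1012 + 5.9088, -4.1012 + 1.0419) = (10.0101, -3.0593)
End effector: (10.0101, -3.0593)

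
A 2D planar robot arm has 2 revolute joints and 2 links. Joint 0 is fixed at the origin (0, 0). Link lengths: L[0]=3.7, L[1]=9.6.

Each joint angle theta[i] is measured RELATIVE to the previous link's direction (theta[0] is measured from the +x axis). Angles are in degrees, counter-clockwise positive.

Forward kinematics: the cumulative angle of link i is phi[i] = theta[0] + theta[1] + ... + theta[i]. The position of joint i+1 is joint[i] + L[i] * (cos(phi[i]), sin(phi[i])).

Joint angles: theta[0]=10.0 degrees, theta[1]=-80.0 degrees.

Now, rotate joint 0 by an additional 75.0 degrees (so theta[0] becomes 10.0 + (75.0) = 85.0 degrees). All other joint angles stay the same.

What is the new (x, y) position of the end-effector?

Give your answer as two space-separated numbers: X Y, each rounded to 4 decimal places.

joint[0] = (0.0000, 0.0000)  (base)
link 0: phi[0] = 85 = 85 deg
  cos(85 deg) = 0.0872, sin(85 deg) = 0.9962
  joint[1] = (0.0000, 0.0000) + 3.7 * (0.0872, 0.9962) = (0.0000 + 0.3225, 0.0000 + 3.6859) = (0.3225, 3.6859)
link 1: phi[1] = 85 + -80 = 5 deg
  cos(5 deg) = 0.9962, sin(5 deg) = 0.0872
  joint[2] = (0.3225, 3.6859) + 9.6 * (0.9962, 0.0872) = (0.3225 + 9.5635, 3.6859 + 0.8367) = (9.8859, 4.5226)
End effector: (9.8859, 4.5226)

Answer: 9.8859 4.5226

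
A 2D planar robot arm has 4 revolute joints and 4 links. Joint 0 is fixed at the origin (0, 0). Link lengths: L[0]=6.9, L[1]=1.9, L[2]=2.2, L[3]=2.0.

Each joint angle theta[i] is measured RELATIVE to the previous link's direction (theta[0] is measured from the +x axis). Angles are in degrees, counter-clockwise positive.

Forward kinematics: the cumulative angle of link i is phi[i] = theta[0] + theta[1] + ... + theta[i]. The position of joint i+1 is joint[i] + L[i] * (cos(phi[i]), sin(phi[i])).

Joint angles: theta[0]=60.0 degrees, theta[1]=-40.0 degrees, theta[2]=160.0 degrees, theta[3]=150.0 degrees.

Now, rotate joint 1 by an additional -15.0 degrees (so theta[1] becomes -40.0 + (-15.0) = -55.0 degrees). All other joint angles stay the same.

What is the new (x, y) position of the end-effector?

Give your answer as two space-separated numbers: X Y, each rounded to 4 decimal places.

joint[0] = (0.0000, 0.0000)  (base)
link 0: phi[0] = 60 = 60 deg
  cos(60 deg) = 0.5000, sin(60 deg) = 0.8660
  joint[1] = (0.0000, 0.0000) + 6.9 * (0.5000, 0.8660) = (0.0000 + 3.4500, 0.0000 + 5.9756) = (3.4500, 5.9756)
link 1: phi[1] = 60 + -55 = 5 deg
  cos(5 deg) = 0.9962, sin(5 deg) = 0.0872
  joint[2] = (3.4500, 5.9756) + 1.9 * (0.9962, 0.0872) = (3.4500 + 1.8928, 5.9756 + 0.1656) = (5.3428, 6.1412)
link 2: phi[2] = 60 + -55 + 160 = 165 deg
  cos(165 deg) = -0.9659, sin(165 deg) = 0.2588
  joint[3] = (5.3428, 6.1412) + 2.2 * (-0.9659, 0.2588) = (5.3428 + -2.1250, 6.1412 + 0.5694) = (3.2177, 6.7106)
link 3: phi[3] = 60 + -55 + 160 + 150 = 315 deg
  cos(315 deg) = 0.7071, sin(315 deg) = -0.7071
  joint[4] = (3.2177, 6.7106) + 2 * (0.7071, -0.7071) = (3.2177 + 1.4142, 6.7106 + -1.4142) = (4.6319, 5.2964)
End effector: (4.6319, 5.2964)

Answer: 4.6319 5.2964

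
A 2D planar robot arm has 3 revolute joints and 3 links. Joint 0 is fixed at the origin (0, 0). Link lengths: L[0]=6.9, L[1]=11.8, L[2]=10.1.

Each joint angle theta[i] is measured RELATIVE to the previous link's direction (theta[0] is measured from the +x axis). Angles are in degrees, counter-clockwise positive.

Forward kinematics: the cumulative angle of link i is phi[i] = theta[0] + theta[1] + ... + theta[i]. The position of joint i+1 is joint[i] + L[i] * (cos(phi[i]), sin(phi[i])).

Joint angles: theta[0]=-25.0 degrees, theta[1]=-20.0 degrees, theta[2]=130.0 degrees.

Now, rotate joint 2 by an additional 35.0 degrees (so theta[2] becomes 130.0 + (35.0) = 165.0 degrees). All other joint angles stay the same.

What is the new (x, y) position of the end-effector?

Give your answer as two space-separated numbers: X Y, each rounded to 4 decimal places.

joint[0] = (0.0000, 0.0000)  (base)
link 0: phi[0] = -25 = -25 deg
  cos(-25 deg) = 0.9063, sin(-25 deg) = -0.4226
  joint[1] = (0.0000, 0.0000) + 6.9 * (0.9063, -0.4226) = (0.0000 + 6.2535, 0.0000 + -2.9161) = (6.2535, -2.9161)
link 1: phi[1] = -25 + -20 = -45 deg
  cos(-45 deg) = 0.7071, sin(-45 deg) = -0.7071
  joint[2] = (6.2535, -2.9161) + 11.8 * (0.7071, -0.7071) = (6.2535 + 8.3439, -2.9161 + -8.3439) = (14.5974, -11.2599)
link 2: phi[2] = -25 + -20 + 165 = 120 deg
  cos(120 deg) = -0.5000, sin(120 deg) = 0.8660
  joint[3] = (14.5974, -11.2599) + 10.1 * (-0.5000, 0.8660) = (14.5974 + -5.0500, -11.2599 + 8.7469) = (9.5474, -2.5131)
End effector: (9.5474, -2.5131)

Answer: 9.5474 -2.5131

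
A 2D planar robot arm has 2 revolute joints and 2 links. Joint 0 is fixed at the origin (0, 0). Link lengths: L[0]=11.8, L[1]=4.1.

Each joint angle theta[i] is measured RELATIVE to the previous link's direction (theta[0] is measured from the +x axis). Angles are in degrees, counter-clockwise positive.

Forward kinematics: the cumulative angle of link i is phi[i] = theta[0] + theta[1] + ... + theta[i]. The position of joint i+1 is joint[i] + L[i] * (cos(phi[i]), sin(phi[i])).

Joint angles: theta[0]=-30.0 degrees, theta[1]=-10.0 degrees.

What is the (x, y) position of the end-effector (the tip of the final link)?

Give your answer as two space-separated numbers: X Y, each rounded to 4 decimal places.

joint[0] = (0.0000, 0.0000)  (base)
link 0: phi[0] = -30 = -30 deg
  cos(-30 deg) = 0.8660, sin(-30 deg) = -0.5000
  joint[1] = (0.0000, 0.0000) + 11.8 * (0.8660, -0.5000) = (0.0000 + 10.2191, 0.0000 + -5.9000) = (10.2191, -5.9000)
link 1: phi[1] = -30 + -10 = -40 deg
  cos(-40 deg) = 0.7660, sin(-40 deg) = -0.6428
  joint[2] = (10.2191, -5.9000) + 4.1 * (0.7660, -0.6428) = (10.2191 + 3.1408, -5.9000 + -2.6354) = (13.3599, -8.5354)
End effector: (13.3599, -8.5354)

Answer: 13.3599 -8.5354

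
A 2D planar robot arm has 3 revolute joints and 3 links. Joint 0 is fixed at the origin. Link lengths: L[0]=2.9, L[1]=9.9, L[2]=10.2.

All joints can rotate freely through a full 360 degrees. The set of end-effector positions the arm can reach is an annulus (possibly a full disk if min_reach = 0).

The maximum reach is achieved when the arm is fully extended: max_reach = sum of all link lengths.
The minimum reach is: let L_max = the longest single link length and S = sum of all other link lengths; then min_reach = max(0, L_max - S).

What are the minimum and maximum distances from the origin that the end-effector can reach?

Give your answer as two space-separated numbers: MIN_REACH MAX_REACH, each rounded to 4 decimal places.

Answer: 0.0000 23.0000

Derivation:
Link lengths: [2.9, 9.9, 10.2]
max_reach = 2.9 + 9.9 + 10.2 = 23
L_max = max([2.9, 9.9, 10.2]) = 10.2
S (sum of others) = 23 - 10.2 = 12.8
min_reach = max(0, 10.2 - 12.8) = max(0, -2.6) = 0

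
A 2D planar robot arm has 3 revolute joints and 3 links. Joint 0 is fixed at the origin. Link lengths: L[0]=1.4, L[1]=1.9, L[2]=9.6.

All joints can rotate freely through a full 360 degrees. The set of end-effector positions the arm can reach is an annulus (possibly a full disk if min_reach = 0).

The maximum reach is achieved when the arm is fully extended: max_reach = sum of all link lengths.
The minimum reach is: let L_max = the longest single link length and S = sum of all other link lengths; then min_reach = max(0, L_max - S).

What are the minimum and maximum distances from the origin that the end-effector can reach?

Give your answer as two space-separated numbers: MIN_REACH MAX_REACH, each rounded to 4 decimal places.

Link lengths: [1.4, 1.9, 9.6]
max_reach = 1.4 + 1.9 + 9.6 = 12.9
L_max = max([1.4, 1.9, 9.6]) = 9.6
S (sum of others) = 12.9 - 9.6 = 3.3
min_reach = max(0, 9.6 - 3.3) = max(0, 6.3) = 6.3

Answer: 6.3000 12.9000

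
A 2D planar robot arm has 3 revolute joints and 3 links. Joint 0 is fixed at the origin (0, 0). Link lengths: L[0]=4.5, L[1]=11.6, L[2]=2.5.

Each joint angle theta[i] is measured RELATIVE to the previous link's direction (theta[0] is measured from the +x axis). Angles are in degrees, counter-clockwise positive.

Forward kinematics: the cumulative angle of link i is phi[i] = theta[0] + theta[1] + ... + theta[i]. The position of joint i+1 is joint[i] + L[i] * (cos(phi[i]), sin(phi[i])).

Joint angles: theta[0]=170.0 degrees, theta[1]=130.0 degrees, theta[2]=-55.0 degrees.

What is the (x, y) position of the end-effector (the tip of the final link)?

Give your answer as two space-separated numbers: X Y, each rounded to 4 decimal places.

Answer: 0.3118 -11.5302

Derivation:
joint[0] = (0.0000, 0.0000)  (base)
link 0: phi[0] = 170 = 170 deg
  cos(170 deg) = -0.9848, sin(170 deg) = 0.1736
  joint[1] = (0.0000, 0.0000) + 4.5 * (-0.9848, 0.1736) = (0.0000 + -4.4316, 0.0000 + 0.7814) = (-4.4316, 0.7814)
link 1: phi[1] = 170 + 130 = 300 deg
  cos(300 deg) = 0.5000, sin(300 deg) = -0.8660
  joint[2] = (-4.4316, 0.7814) + 11.6 * (0.5000, -0.8660) = (-4.4316 + 5.8000, 0.7814 + -10.0459) = (1.3684, -9.2645)
link 2: phi[2] = 170 + 130 + -55 = 245 deg
  cos(245 deg) = -0.4226, sin(245 deg) = -0.9063
  joint[3] = (1.3684, -9.2645) + 2.5 * (-0.4226, -0.9063) = (1.3684 + -1.0565, -9.2645 + -2.2658) = (0.3118, -11.5302)
End effector: (0.3118, -11.5302)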